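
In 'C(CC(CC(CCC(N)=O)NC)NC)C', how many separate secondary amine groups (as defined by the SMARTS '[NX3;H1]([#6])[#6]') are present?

2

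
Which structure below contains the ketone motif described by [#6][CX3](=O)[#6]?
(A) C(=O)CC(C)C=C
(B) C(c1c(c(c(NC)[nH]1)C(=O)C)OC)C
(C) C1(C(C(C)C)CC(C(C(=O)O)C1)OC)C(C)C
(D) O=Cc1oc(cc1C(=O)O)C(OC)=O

B

[#6][CX3](=O)[#6] describes a carbonyl carbon (no H) flanked by two carbons (a ketone).
(A) has an aldehyde (-CHO) but the carbonyl carbon has H1, so it is not flanked by two carbons.
(B) contains an acetyl/ketone group (-C(=O)CH3), which satisfies every atom and bond constraint.
(C) has a carboxylic acid group (-C(=O)OH) but one neighbour of the carbonyl carbon is O, not C.
(D) has an aldehyde (-CHO) but the carbonyl carbon has H1, so it is not flanked by two carbons.
So the answer is (B).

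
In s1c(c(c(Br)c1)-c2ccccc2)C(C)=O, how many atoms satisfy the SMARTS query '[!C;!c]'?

3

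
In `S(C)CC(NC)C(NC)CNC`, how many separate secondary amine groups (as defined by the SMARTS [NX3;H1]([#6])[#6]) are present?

[NX3;H1]([#6])[#6] is the SMARTS for a secondary amine: a trivalent nitrogen with one H, bonded to two carbons.
The molecule carries 3 separate instances of an N-methylamino group (-NHCH3) meeting every constraint; each maps to a distinct set of atoms, giving 3 matches.

3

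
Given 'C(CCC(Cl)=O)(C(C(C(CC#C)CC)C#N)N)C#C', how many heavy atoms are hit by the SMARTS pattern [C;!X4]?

6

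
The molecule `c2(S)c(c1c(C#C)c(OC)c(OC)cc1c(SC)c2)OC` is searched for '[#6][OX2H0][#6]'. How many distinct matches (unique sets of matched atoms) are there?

3

[#6][OX2H0][#6] is the SMARTS for an ether: an aliphatic oxygen bridging two carbons with no H on the oxygen.
The molecule carries 3 separate instances of a methoxy ether (-OCH3) meeting every constraint; each maps to a distinct set of atoms, giving 3 matches.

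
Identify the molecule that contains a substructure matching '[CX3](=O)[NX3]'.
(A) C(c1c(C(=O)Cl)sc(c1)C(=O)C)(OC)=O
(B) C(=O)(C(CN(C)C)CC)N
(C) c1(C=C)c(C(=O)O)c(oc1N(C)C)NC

B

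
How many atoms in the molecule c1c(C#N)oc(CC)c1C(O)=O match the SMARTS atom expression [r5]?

The query [r5] means: r5 matches atoms in a five-membered ring.
Check the 12 heavy atoms by environment: 1× o (aromatic, in 5-ring) → match; 4× c (aromatic, in 5-ring) → match; 4× C (acyclic) → no; 1× N (acyclic) → no; 2× O (acyclic) → no.
Summing the matching environments: 1 + 4 = 5 matching atoms.

5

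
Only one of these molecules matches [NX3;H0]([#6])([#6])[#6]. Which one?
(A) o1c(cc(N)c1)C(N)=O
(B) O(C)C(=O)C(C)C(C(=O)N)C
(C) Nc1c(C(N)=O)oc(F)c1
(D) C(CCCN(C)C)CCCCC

D

[NX3;H0]([#6])([#6])[#6] describes a trivalent nitrogen with no H, bonded to three carbons (a tertiary amine).
(A) has a primary amide (-C(=O)NH2) but the amide nitrogen has H2 and only one carbon neighbour.
(B) has a primary amide (-C(=O)NH2) but the amide nitrogen has H2 and only one carbon neighbour.
(C) has a primary amide (-C(=O)NH2) but the amide nitrogen has H2 and only one carbon neighbour.
(D) contains a dimethylamino group (-N(CH3)2), which satisfies every atom and bond constraint.
So the answer is (D).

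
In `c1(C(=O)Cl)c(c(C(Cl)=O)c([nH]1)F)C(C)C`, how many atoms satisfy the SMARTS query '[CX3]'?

The query [CX3] means: C with X3: aliphatic carbon with exactly 3 total connections.
Check the 15 heavy atoms by environment: 1× n (aromatic, X3) → no; 4× c (aromatic, X3) → no; 2× C (X3) → match; 2× O (X1) → no; 2× Cl (X1) → no; 1× F (X1) → no; 3× C (X4) → no.
That gives 2 matching atoms.

2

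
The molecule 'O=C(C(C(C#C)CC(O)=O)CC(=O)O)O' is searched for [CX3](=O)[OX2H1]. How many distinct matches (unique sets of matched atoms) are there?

[CX3](=O)[OX2H1] is the SMARTS for a carboxylic acid: an sp2 carbon double-bonded to O and single-bonded to an -OH oxygen.
The molecule carries 3 separate instances of a carboxylic acid group (-C(=O)OH) meeting every constraint; each maps to a distinct set of atoms, giving 3 matches.

3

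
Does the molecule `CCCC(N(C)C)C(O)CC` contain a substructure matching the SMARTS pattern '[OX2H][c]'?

No

The pattern [OX2H][c] describes a hydroxyl oxygen attached to an aromatic carbon — a phenol.
The closest candidate here is a hydroxyl group (-OH), but the -OH is on an aliphatic carbon, not an aromatic c. No other fragment satisfies the full query, so there is no match.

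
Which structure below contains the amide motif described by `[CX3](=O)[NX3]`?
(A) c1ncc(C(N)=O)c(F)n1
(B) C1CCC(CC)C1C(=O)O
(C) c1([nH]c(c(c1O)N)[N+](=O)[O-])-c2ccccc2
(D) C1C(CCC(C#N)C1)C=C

[CX3](=O)[NX3] describes a carbonyl carbon bonded to a trivalent nitrogen (an amide).
(A) contains a primary amide (-C(=O)NH2), which satisfies every atom and bond constraint.
(B) has a carboxylic acid group (-C(=O)OH) but the carbonyl is bonded to O, not to an NX3 nitrogen.
(C) has a primary amino group (-NH2) but the -NH2 is not attached to a carbonyl carbon.
(D) has a nitrile (-C#N) but the nitrile N is NX1 (triple-bonded), not NX3.
So the answer is (A).

A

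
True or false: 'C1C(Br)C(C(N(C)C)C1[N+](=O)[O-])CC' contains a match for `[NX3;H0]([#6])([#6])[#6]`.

The pattern [NX3;H0]([#6])([#6])[#6] describes a trivalent nitrogen with no H, bonded to three carbons — a tertiary amine.
The molecule carries a dimethylamino group (-N(CH3)2), whose atoms satisfy every constraint of the query, so the pattern matches.

True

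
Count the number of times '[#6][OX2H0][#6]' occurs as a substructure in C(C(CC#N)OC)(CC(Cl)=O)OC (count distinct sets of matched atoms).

[#6][OX2H0][#6] is the SMARTS for an ether: an aliphatic oxygen bridging two carbons with no H on the oxygen.
The molecule carries 2 separate instances of a methoxy ether (-OCH3) meeting every constraint; each maps to a distinct set of atoms, giving 2 matches.

2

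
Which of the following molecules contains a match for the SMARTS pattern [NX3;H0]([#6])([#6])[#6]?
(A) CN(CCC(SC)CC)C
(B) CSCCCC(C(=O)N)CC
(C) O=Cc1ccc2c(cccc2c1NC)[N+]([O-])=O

[NX3;H0]([#6])([#6])[#6] describes a trivalent nitrogen with no H, bonded to three carbons (a tertiary amine).
(A) contains a dimethylamino group (-N(CH3)2), which satisfies every atom and bond constraint.
(B) has a primary amide (-C(=O)NH2) but the amide nitrogen has H2 and only one carbon neighbour.
(C) has an N-methylamino group (-NHCH3) but the nitrogen still has one H (H1), not H0.
So the answer is (A).

A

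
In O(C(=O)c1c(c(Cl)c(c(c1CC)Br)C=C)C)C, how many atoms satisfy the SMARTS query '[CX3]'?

3

Check the 17 heavy atoms by environment: 6× c (aromatic, X3) → no; 1× Cl (X1) → no; 4× C (X4) → no; 3× C (X3) → match; 1× O (X1) → no; 1× O (X2) → no; 1× Br (X1) → no.
That gives 3 matching atoms.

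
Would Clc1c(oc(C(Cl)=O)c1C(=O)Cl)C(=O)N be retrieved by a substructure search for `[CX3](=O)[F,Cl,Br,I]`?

Yes

The pattern [CX3](=O)[F,Cl,Br,I] describes a carbonyl carbon bonded to a halogen — an acyl halide.
The molecule carries an acyl chloride (-C(=O)Cl), whose atoms satisfy every constraint of the query, so the pattern matches.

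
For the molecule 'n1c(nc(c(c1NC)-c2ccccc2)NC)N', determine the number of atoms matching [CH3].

2

The query [CH3] means: aliphatic carbon with exactly three hydrogens.
Check the 17 heavy atoms by environment: 2× n (aromatic, H0) → no; 5× c (aromatic, H0) → no; 2× N (H1) → no; 2× C (H3) → match; 1× N (H2) → no; 5× c (aromatic, H1) → no.
That gives 2 matching atoms.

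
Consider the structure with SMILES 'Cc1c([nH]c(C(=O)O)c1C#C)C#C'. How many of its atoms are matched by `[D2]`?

The query [D2] means: atom with exactly two heavy-atom neighbours.
Check the 13 heavy atoms by environment: 1× n (aromatic, D2) → match; 4× c (aromatic, D3) → no; 2× C (D2) → match; 3× C (D1) → no; 1× C (D3) → no; 2× O (D1) → no.
Summing the matching environments: 1 + 2 = 3 matching atoms.

3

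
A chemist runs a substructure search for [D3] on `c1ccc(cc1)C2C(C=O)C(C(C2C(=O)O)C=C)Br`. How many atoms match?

The query [D3] means: atom with exactly three heavy-atom neighbours.
Check the 19 heavy atoms by environment: 6× C (D3) → match; 2× C (D2) → no; 3× O (D1) → no; 1× Br (D1) → no; 1× C (D1) → no; 1× c (aromatic, D3) → match; 5× c (aromatic, D2) → no.
Summing the matching environments: 6 + 1 = 7 matching atoms.

7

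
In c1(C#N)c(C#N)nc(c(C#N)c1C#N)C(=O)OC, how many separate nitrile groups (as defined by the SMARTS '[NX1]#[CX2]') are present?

4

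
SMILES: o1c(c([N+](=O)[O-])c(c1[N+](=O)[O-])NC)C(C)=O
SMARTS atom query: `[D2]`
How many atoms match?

The query [D2] means: atom with exactly two heavy-atom neighbours.
Check the 16 heavy atoms by environment: 1× o (aromatic, D2) → match; 4× c (aromatic, D3) → no; 2× N (charge +1, D3) → no; 2× O (charge -1, D1) → no; 3× O (D1) → no; 1× C (D3) → no; 2× C (D1) → no; 1× N (D2) → match.
Summing the matching environments: 1 + 1 = 2 matching atoms.

2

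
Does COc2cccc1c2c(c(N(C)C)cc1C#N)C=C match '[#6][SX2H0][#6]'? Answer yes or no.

The pattern [#6][SX2H0][#6] describes an aliphatic sulfur bridging two carbons with no H on the sulfur — a thioether.
The closest candidate here is a methoxy ether (-OCH3), but the bridging atom is O, not S. No other fragment satisfies the full query, so there is no match.

No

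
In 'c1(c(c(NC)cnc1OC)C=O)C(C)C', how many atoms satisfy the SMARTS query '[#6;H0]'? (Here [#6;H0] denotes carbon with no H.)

Check the 15 heavy atoms by environment: 1× n (aromatic, H0) → no; 4× c (aromatic, H0) → match; 1× c (aromatic, H1) → no; 2× C (H1) → no; 2× O (H0) → no; 1× N (H1) → no; 4× C (H3) → no.
That gives 4 matching atoms.

4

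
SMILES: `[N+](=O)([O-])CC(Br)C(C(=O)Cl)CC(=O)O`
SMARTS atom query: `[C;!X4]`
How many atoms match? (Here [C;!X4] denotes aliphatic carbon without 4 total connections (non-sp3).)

2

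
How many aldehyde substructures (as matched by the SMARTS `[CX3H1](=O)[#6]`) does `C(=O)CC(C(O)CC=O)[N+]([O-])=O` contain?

[CX3H1](=O)[#6] is the SMARTS for an aldehyde: an sp2 carbon with one H, double-bonded to O and single-bonded to carbon.
The molecule carries 2 separate instances of an aldehyde (-CHO) meeting every constraint; each maps to a distinct set of atoms, giving 2 matches.

2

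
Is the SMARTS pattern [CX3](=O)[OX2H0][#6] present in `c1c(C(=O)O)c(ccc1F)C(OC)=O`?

The pattern [CX3](=O)[OX2H0][#6] describes a carbonyl carbon bonded to an oxygen that is itself bonded to carbon (no H on that O) — an ester.
The molecule carries a methyl-ester group (-C(=O)OCH3), whose atoms satisfy every constraint of the query, so the pattern matches.

Yes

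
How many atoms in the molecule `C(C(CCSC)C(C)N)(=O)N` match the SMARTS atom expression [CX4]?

Check the 11 heavy atoms by environment: 6× C (X4) → match; 1× S (X2) → no; 1× C (X3) → no; 1× O (X1) → no; 2× N (X3) → no.
That gives 6 matching atoms.

6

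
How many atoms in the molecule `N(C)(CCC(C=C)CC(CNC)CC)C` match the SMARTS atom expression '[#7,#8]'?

2

The query [#7,#8] means: nitrogen or oxygen (comma = OR).
Check the 15 heavy atoms by environment: 13× C → no; 2× N → match.
That gives 2 matching atoms.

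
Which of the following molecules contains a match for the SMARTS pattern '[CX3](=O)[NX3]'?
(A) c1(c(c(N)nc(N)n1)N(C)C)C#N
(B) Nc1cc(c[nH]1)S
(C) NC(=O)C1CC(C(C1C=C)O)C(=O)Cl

[CX3](=O)[NX3] describes a carbonyl carbon bonded to a trivalent nitrogen (an amide).
(A) has a primary amino group (-NH2) but the -NH2 is not attached to a carbonyl carbon.
(B) has a primary amino group (-NH2) but the -NH2 is not attached to a carbonyl carbon.
(C) contains a primary amide (-C(=O)NH2), which satisfies every atom and bond constraint.
So the answer is (C).

C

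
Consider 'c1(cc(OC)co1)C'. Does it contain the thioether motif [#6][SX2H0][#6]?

The pattern [#6][SX2H0][#6] describes an aliphatic sulfur bridging two carbons with no H on the sulfur — a thioether.
The closest candidate here is a methoxy ether (-OCH3), but the bridging atom is O, not S. No other fragment satisfies the full query, so there is no match.

No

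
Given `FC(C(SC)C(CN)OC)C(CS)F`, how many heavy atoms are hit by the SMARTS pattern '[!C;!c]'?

6

The query [!C;!c] means: neither aliphatic nor aromatic carbon — same as [!#6].
Check the 14 heavy atoms by environment: 8× C → no; 1× O → match; 2× F → match; 1× N → match; 2× S → match.
Summing the matching environments: 1 + 2 + 1 + 2 = 6 matching atoms.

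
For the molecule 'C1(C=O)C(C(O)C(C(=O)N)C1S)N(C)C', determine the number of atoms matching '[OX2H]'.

1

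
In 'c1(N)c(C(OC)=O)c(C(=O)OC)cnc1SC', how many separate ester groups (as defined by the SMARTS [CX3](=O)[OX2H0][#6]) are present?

[CX3](=O)[OX2H0][#6] is the SMARTS for an ester: a carbonyl carbon bonded to an oxygen that is itself bonded to carbon (no H on that O).
The molecule carries 2 separate instances of a methyl-ester group (-C(=O)OCH3) meeting every constraint; each maps to a distinct set of atoms, giving 2 matches.

2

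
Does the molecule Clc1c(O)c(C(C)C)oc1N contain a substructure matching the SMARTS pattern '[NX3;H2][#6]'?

The pattern [NX3;H2][#6] describes a trivalent nitrogen with two H attached to carbon — a primary amine.
The molecule carries a primary amino group (-NH2), whose atoms satisfy every constraint of the query, so the pattern matches.

Yes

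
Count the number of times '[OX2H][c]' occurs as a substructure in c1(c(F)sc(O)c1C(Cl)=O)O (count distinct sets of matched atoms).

[OX2H][c] is the SMARTS for a phenol: a hydroxyl oxygen attached to an aromatic carbon.
The molecule carries 2 separate instances of a hydroxyl group (-OH) meeting every constraint; each maps to a distinct set of atoms, giving 2 matches.

2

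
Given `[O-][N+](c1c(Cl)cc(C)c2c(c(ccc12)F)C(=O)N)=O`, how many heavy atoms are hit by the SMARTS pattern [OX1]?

The query [OX1] means: aliphatic oxygen with one total connection — typically a carbonyl =O or an oxide.
Check the 19 heavy atoms by environment: 10× c (aromatic, X3) → no; 1× C (X4) → no; 1× C (X3) → no; 2× O (X1) → match; 1× N (X3) → no; 1× F (X1) → no; 1× N (charge +1, X3) → no; 1× O (charge -1, X1) → match; 1× Cl (X1) → no.
Summing the matching environments: 2 + 1 = 3 matching atoms.

3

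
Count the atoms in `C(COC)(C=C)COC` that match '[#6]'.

7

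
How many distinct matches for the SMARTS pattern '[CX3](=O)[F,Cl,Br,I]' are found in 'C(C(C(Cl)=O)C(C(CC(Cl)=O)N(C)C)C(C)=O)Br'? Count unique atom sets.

[CX3](=O)[F,Cl,Br,I] is the SMARTS for an acyl halide: a carbonyl carbon bonded to a halogen.
The molecule carries 2 separate instances of an acyl chloride (-C(=O)Cl) meeting every constraint; each maps to a distinct set of atoms, giving 2 matches.

2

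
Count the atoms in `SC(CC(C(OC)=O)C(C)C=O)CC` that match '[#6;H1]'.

The query [#6;H1] means: any carbon bearing exactly one hydrogen.
Check the 14 heavy atoms by environment: 3× C (H3) → no; 2× C (H2) → no; 4× C (H1) → match; 1× S (H1) → no; 1× C (H0) → no; 3× O (H0) → no.
That gives 4 matching atoms.

4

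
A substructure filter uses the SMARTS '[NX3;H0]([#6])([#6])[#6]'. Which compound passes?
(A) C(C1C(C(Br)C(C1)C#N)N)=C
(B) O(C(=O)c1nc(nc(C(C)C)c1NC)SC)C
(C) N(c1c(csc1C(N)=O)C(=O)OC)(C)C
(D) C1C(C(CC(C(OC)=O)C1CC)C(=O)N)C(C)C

[NX3;H0]([#6])([#6])[#6] describes a trivalent nitrogen with no H, bonded to three carbons (a tertiary amine).
(A) has a primary amino group (-NH2) but the nitrogen has H2, not H0 with three carbons.
(B) has an N-methylamino group (-NHCH3) but the nitrogen still has one H (H1), not H0.
(C) contains a dimethylamino group (-N(CH3)2), which satisfies every atom and bond constraint.
(D) has a primary amide (-C(=O)NH2) but the amide nitrogen has H2 and only one carbon neighbour.
So the answer is (C).

C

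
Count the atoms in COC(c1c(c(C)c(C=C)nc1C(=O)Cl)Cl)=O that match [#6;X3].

The query [#6;X3] means: any carbon (aromatic or not) with three total connections.
Check the 17 heavy atoms by environment: 1× n (aromatic, X2) → no; 5× c (aromatic, X3) → match; 4× C (X3) → match; 2× O (X1) → no; 1× O (X2) → no; 2× C (X4) → no; 2× Cl (X1) → no.
Summing the matching environments: 5 + 4 = 9 matching atoms.

9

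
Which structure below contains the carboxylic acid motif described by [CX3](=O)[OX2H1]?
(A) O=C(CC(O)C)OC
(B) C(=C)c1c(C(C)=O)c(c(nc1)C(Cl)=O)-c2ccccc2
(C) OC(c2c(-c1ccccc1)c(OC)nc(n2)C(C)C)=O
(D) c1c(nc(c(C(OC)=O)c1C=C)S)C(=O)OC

C

[CX3](=O)[OX2H1] describes an sp2 carbon double-bonded to O and single-bonded to an -OH oxygen (a carboxylic acid).
(A) has a methyl-ester group (-C(=O)OCH3) but the singly-bonded O has no H (OX2H0, not OX2H1).
(B) has an acyl chloride (-C(=O)Cl) but the carbonyl is bonded to Cl, not to an -OH oxygen.
(C) contains a carboxylic acid group (-C(=O)OH), which satisfies every atom and bond constraint.
(D) has a methyl-ester group (-C(=O)OCH3) but the singly-bonded O has no H (OX2H0, not OX2H1).
So the answer is (C).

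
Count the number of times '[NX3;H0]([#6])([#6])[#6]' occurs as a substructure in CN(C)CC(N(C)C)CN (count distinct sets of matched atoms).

2

[NX3;H0]([#6])([#6])[#6] is the SMARTS for a tertiary amine: a trivalent nitrogen with no H, bonded to three carbons.
The molecule carries 2 separate instances of a dimethylamino group (-N(CH3)2) meeting every constraint; each maps to a distinct set of atoms, giving 2 matches.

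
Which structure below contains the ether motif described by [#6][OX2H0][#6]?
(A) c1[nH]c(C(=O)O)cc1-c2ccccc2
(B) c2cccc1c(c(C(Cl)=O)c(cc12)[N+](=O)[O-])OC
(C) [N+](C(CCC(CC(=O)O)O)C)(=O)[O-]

[#6][OX2H0][#6] describes an aliphatic oxygen bridging two carbons with no H on the oxygen (an ether).
(A) has a carboxylic acid group (-C(=O)OH) but the -OH oxygen has H1; the =O is OX1, not OX2.
(B) contains a methoxy ether (-OCH3), which satisfies every atom and bond constraint.
(C) has a carboxylic acid group (-C(=O)OH) but the -OH oxygen has H1; the =O is OX1, not OX2.
So the answer is (B).

B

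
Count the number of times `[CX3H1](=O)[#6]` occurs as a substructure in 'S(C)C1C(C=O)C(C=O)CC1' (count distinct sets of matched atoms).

[CX3H1](=O)[#6] is the SMARTS for an aldehyde: an sp2 carbon with one H, double-bonded to O and single-bonded to carbon.
The molecule carries 2 separate instances of an aldehyde (-CHO) meeting every constraint; each maps to a distinct set of atoms, giving 2 matches.

2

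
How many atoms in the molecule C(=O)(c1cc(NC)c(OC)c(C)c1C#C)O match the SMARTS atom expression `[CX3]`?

1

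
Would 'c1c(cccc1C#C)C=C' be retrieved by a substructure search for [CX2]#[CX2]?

Yes

The pattern [CX2]#[CX2] describes a carbon-carbon triple bond — an alkyne.
The molecule carries an ethynyl group (-C#CH), whose atoms satisfy every constraint of the query, so the pattern matches.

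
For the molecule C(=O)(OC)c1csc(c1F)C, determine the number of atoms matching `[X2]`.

2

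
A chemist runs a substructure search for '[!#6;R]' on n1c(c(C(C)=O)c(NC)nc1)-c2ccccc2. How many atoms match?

The query [!#6;R] means: non-carbon atom that is part of a ring.
Check the 17 heavy atoms by environment: 2× n (aromatic, in 6-ring) → match; 10× c (aromatic, in 6-ring) → no; 3× C (acyclic) → no; 1× O (acyclic) → no; 1× N (acyclic) → no.
That gives 2 matching atoms.

2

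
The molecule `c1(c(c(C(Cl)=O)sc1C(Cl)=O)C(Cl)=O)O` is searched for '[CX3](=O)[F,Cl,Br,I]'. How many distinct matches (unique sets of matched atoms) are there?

[CX3](=O)[F,Cl,Br,I] is the SMARTS for an acyl halide: a carbonyl carbon bonded to a halogen.
The molecule carries 3 separate instances of an acyl chloride (-C(=O)Cl) meeting every constraint; each maps to a distinct set of atoms, giving 3 matches.

3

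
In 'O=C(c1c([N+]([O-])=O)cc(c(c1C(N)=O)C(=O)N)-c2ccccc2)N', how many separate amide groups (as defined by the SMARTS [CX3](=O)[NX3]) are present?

[CX3](=O)[NX3] is the SMARTS for an amide: a carbonyl carbon bonded to a trivalent nitrogen.
The molecule carries 3 separate instances of a primary amide (-C(=O)NH2) meeting every constraint; each maps to a distinct set of atoms, giving 3 matches.

3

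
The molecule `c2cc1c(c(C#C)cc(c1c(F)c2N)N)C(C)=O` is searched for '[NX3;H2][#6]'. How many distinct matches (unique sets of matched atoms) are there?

[NX3;H2][#6] is the SMARTS for a primary amine: a trivalent nitrogen with two H attached to carbon.
The molecule carries 2 separate instances of a primary amino group (-NH2) meeting every constraint; each maps to a distinct set of atoms, giving 2 matches.

2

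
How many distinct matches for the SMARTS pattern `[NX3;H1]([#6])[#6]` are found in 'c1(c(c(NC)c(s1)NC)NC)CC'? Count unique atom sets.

3

[NX3;H1]([#6])[#6] is the SMARTS for a secondary amine: a trivalent nitrogen with one H, bonded to two carbons.
The molecule carries 3 separate instances of an N-methylamino group (-NHCH3) meeting every constraint; each maps to a distinct set of atoms, giving 3 matches.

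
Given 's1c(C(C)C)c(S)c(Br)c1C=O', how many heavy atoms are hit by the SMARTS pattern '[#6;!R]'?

4

The query [#6;!R] means: carbon not in any ring.
Check the 12 heavy atoms by environment: 1× s (aromatic, in 5-ring) → no; 4× c (aromatic, in 5-ring) → no; 1× S (acyclic) → no; 4× C (acyclic) → match; 1× O (acyclic) → no; 1× Br (acyclic) → no.
That gives 4 matching atoms.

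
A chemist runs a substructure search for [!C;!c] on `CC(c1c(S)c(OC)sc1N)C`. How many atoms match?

4

The query [!C;!c] means: neither aliphatic nor aromatic carbon — same as [!#6].
Check the 12 heavy atoms by environment: 1× s (aromatic) → match; 4× c (aromatic) → no; 4× C → no; 1× S → match; 1× N → match; 1× O → match.
Summing the matching environments: 1 + 1 + 1 + 1 = 4 matching atoms.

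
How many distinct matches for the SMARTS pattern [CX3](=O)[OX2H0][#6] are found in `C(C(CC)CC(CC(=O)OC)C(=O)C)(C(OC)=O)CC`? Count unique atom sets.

2

[CX3](=O)[OX2H0][#6] is the SMARTS for an ester: a carbonyl carbon bonded to an oxygen that is itself bonded to carbon (no H on that O).
The molecule carries 2 separate instances of a methyl-ester group (-C(=O)OCH3) meeting every constraint; each maps to a distinct set of atoms, giving 2 matches.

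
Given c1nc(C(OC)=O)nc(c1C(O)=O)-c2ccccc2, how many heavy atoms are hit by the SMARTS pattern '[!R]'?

7

The query [!R] means: !R matches any atom not in a ring.
Check the 19 heavy atoms by environment: 2× n (aromatic, in 6-ring) → no; 10× c (aromatic, in 6-ring) → no; 3× C (acyclic) → match; 4× O (acyclic) → match.
Summing the matching environments: 3 + 4 = 7 matching atoms.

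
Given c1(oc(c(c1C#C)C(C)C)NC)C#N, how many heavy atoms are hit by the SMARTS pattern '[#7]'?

2

The query [#7] means: #7 matches any nitrogen atom regardless of aromaticity.
Check the 14 heavy atoms by environment: 1× o (aromatic) → no; 4× c (aromatic) → no; 7× C → no; 2× N → match.
That gives 2 matching atoms.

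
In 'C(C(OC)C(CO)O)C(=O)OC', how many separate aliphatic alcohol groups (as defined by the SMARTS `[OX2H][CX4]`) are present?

[OX2H][CX4] is the SMARTS for an aliphatic alcohol: a hydroxyl oxygen bound to an sp3 (X4) carbon.
The molecule carries 2 separate instances of a hydroxyl group (-OH) meeting every constraint; each maps to a distinct set of atoms, giving 2 matches.

2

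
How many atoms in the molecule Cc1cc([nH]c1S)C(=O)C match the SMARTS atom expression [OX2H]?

The query [OX2H] means: aliphatic oxygen with two connections, one of which is H — an -OH oxygen.
Check the 10 heavy atoms by environment: 1× n (aromatic, H1, X3) → no; 3× c (aromatic, H0, X3) → no; 1× c (aromatic, H1, X3) → no; 1× C (H0, X3) → no; 1× O (H0, X1) → no; 2× C (H3, X4) → no; 1× S (H1, X2) → no.
No environment satisfies the query, so 0 matching atoms.

0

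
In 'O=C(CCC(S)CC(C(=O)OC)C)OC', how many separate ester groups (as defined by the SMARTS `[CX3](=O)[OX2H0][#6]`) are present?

[CX3](=O)[OX2H0][#6] is the SMARTS for an ester: a carbonyl carbon bonded to an oxygen that is itself bonded to carbon (no H on that O).
The molecule carries 2 separate instances of a methyl-ester group (-C(=O)OCH3) meeting every constraint; each maps to a distinct set of atoms, giving 2 matches.

2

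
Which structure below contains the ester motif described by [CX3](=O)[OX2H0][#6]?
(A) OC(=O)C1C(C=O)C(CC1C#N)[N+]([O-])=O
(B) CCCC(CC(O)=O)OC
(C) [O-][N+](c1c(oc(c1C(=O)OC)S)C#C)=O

C

[CX3](=O)[OX2H0][#6] describes a carbonyl carbon bonded to an oxygen that is itself bonded to carbon (no H on that O) (an ester).
(A) has a carboxylic acid group (-C(=O)OH) but the singly-bonded O carries H (OX2H1, not H0).
(B) has a methoxy ether (-OCH3) but the ether oxygen is not adjacent to a C=O carbon.
(C) contains a methyl-ester group (-C(=O)OCH3), which satisfies every atom and bond constraint.
So the answer is (C).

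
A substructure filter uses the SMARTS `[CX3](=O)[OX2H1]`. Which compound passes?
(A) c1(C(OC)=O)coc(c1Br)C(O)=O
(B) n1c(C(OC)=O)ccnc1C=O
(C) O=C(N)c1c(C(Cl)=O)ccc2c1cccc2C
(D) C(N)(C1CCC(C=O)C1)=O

A

[CX3](=O)[OX2H1] describes an sp2 carbon double-bonded to O and single-bonded to an -OH oxygen (a carboxylic acid).
(A) contains a carboxylic acid group (-C(=O)OH), which satisfies every atom and bond constraint.
(B) has a methyl-ester group (-C(=O)OCH3) but the singly-bonded O has no H (OX2H0, not OX2H1).
(C) has a primary amide (-C(=O)NH2) but the carbonyl is bonded to N, not to an -OH oxygen.
(D) has a primary amide (-C(=O)NH2) but the carbonyl is bonded to N, not to an -OH oxygen.
So the answer is (A).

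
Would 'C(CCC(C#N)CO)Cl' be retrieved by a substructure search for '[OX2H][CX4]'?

The pattern [OX2H][CX4] describes a hydroxyl oxygen bound to an sp3 (X4) carbon — an aliphatic alcohol.
The molecule carries a hydroxyl group (-OH), whose atoms satisfy every constraint of the query, so the pattern matches.

Yes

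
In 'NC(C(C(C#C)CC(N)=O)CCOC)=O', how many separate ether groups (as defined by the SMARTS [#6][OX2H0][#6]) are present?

1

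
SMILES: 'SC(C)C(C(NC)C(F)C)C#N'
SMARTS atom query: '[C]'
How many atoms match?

The query [C] means: uppercase C matches aliphatic (non-aromatic) carbon only.
Check the 12 heavy atoms by environment: 8× C → match; 1× F → no; 1× S → no; 2× N → no.
That gives 8 matching atoms.

8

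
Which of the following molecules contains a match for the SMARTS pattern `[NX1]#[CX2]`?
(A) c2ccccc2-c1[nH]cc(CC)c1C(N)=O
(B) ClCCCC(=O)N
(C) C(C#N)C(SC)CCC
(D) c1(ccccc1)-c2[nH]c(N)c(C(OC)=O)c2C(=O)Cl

[NX1]#[CX2] describes a nitrogen triple-bonded to a two-connected carbon (a nitrile).
(A) has a primary amide (-C(=O)NH2) but the nitrogen is NX3, not NX1.
(B) has a primary amide (-C(=O)NH2) but the nitrogen is NX3, not NX1.
(C) contains a nitrile (-C#N), which satisfies every atom and bond constraint.
(D) has a primary amino group (-NH2) but the nitrogen is NX3 (three connections), not NX1 triple-bonded.
So the answer is (C).

C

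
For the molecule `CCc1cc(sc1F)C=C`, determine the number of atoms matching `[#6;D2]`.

3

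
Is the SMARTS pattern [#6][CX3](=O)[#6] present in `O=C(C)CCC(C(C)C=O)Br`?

The pattern [#6][CX3](=O)[#6] describes a carbonyl carbon (no H) flanked by two carbons — a ketone.
The molecule carries an acetyl/ketone group (-C(=O)CH3), whose atoms satisfy every constraint of the query, so the pattern matches.

Yes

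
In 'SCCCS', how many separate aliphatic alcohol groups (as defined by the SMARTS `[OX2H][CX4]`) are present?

0

[OX2H][CX4] is the SMARTS for an aliphatic alcohol: a hydroxyl oxygen bound to an sp3 (X4) carbon.
No fragment in the molecule satisfies every constraint, giving 0 matches.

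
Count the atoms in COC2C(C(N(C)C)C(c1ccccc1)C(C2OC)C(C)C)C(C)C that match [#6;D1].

8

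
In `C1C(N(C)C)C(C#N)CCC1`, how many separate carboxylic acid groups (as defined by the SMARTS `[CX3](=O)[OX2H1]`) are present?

0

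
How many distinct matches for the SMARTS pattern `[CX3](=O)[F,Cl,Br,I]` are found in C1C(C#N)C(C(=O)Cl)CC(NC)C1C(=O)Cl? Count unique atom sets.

[CX3](=O)[F,Cl,Br,I] is the SMARTS for an acyl halide: a carbonyl carbon bonded to a halogen.
The molecule carries 2 separate instances of an acyl chloride (-C(=O)Cl) meeting every constraint; each maps to a distinct set of atoms, giving 2 matches.

2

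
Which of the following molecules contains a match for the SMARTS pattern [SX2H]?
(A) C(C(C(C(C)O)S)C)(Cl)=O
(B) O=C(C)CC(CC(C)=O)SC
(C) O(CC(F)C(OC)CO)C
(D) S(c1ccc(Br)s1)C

[SX2H] describes an aliphatic sulfur with two connections, one being H (a thiol).
(A) contains a thiol (-SH), which satisfies every atom and bond constraint.
(B) has a methylthio ether (-SCH3) but the sulfur has H0 (bonded to two carbons), not H1.
(C) has a hydroxyl group (-OH) but it is an -OH, not an -SH.
(D) has a methylthio ether (-SCH3) but the sulfur has H0 (bonded to two carbons), not H1.
So the answer is (A).

A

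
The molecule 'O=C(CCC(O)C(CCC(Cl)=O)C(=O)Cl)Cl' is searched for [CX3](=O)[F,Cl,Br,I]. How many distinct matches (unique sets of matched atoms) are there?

[CX3](=O)[F,Cl,Br,I] is the SMARTS for an acyl halide: a carbonyl carbon bonded to a halogen.
The molecule carries 3 separate instances of an acyl chloride (-C(=O)Cl) meeting every constraint; each maps to a distinct set of atoms, giving 3 matches.

3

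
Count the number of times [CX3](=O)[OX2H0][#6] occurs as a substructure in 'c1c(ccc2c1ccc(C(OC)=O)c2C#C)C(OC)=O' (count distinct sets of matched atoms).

[CX3](=O)[OX2H0][#6] is the SMARTS for an ester: a carbonyl carbon bonded to an oxygen that is itself bonded to carbon (no H on that O).
The molecule carries 2 separate instances of a methyl-ester group (-C(=O)OCH3) meeting every constraint; each maps to a distinct set of atoms, giving 2 matches.

2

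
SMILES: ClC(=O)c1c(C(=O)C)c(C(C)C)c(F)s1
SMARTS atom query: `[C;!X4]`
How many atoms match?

The query [C;!X4] means: aliphatic carbon that does not have four total connections.
Check the 15 heavy atoms by environment: 1× s (aromatic, X2) → no; 4× c (aromatic, X3) → no; 2× C (X3) → match; 2× O (X1) → no; 4× C (X4) → no; 1× F (X1) → no; 1× Cl (X1) → no.
That gives 2 matching atoms.

2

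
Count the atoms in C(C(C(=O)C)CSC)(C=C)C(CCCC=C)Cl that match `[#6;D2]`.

The query [#6;D2] means: any carbon bonded to exactly two heavy atoms.
Check the 17 heavy atoms by environment: 6× C (D2) → match; 4× C (D3) → no; 1× O (D1) → no; 4× C (D1) → no; 1× S (D2) → no; 1× Cl (D1) → no.
That gives 6 matching atoms.

6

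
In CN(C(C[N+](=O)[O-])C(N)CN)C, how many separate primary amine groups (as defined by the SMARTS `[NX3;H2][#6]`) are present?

2

[NX3;H2][#6] is the SMARTS for a primary amine: a trivalent nitrogen with two H attached to carbon.
The molecule carries 2 separate instances of a primary amino group (-NH2) meeting every constraint; each maps to a distinct set of atoms, giving 2 matches.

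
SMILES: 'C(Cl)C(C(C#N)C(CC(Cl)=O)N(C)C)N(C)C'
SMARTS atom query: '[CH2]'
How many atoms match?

2

The query [CH2] means: aliphatic carbon with exactly two hydrogens.
Check the 17 heavy atoms by environment: 2× C (H2) → match; 3× C (H1) → no; 2× C (H0) → no; 3× N (H0) → no; 4× C (H3) → no; 2× Cl (H0) → no; 1× O (H0) → no.
That gives 2 matching atoms.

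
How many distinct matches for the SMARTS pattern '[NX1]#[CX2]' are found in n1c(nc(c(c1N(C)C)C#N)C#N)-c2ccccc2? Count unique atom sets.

2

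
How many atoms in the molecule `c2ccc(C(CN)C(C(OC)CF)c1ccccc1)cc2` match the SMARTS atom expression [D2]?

13

The query [D2] means: atom with exactly two heavy-atom neighbours.
Check the 21 heavy atoms by environment: 2× C (D2) → match; 3× C (D3) → no; 1× O (D2) → match; 1× C (D1) → no; 2× c (aromatic, D3) → no; 10× c (aromatic, D2) → match; 1× F (D1) → no; 1× N (D1) → no.
Summing the matching environments: 2 + 1 + 10 = 13 matching atoms.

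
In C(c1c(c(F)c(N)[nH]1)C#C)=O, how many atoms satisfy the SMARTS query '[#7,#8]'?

3

The query [#7,#8] means: nitrogen or oxygen (comma = OR).
Check the 11 heavy atoms by environment: 1× n (aromatic) → match; 4× c (aromatic) → no; 3× C → no; 1× O → match; 1× N → match; 1× F → no.
Summing the matching environments: 1 + 1 + 1 = 3 matching atoms.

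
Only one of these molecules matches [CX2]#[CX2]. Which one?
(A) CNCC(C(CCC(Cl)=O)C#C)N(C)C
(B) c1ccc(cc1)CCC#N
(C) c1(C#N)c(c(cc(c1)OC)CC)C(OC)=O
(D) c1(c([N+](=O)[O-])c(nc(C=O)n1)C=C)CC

A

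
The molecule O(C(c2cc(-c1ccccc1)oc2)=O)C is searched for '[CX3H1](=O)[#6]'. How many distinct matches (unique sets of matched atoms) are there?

[CX3H1](=O)[#6] is the SMARTS for an aldehyde: an sp2 carbon with one H, double-bonded to O and single-bonded to carbon.
The molecule has a methyl-ester group (-C(=O)OCH3), but the carbonyl carbon has H0, not H1; nothing else fits, so there are 0 matches.

0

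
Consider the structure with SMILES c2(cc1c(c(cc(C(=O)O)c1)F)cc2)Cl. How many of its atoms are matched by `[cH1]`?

5

The query [cH1] means: aromatic carbon bearing exactly one hydrogen.
Check the 15 heavy atoms by environment: 5× c (aromatic, H0) → no; 5× c (aromatic, H1) → match; 1× Cl (H0) → no; 1× C (H0) → no; 1× O (H0) → no; 1× O (H1) → no; 1× F (H0) → no.
That gives 5 matching atoms.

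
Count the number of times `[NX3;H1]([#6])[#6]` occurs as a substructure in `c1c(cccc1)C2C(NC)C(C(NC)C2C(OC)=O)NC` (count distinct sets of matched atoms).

3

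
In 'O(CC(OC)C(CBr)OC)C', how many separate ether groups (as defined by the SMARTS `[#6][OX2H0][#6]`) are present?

[#6][OX2H0][#6] is the SMARTS for an ether: an aliphatic oxygen bridging two carbons with no H on the oxygen.
The molecule carries 3 separate instances of a methoxy ether (-OCH3) meeting every constraint; each maps to a distinct set of atoms, giving 3 matches.

3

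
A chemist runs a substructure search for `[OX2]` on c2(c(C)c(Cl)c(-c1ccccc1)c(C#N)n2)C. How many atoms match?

The query [OX2] means: aliphatic oxygen with two total connections — ether, hydroxyl, or ester single-bond O.
Check the 17 heavy atoms by environment: 1× n (aromatic, X2) → no; 11× c (aromatic, X3) → no; 1× Cl (X1) → no; 1× C (X2) → no; 1× N (X1) → no; 2× C (X4) → no.
No environment satisfies the query, so 0 matching atoms.

0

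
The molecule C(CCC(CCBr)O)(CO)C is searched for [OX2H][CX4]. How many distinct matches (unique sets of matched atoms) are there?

[OX2H][CX4] is the SMARTS for an aliphatic alcohol: a hydroxyl oxygen bound to an sp3 (X4) carbon.
The molecule carries 2 separate instances of a hydroxyl group (-OH) meeting every constraint; each maps to a distinct set of atoms, giving 2 matches.

2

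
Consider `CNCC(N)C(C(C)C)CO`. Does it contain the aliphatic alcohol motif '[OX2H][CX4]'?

Yes

The pattern [OX2H][CX4] describes a hydroxyl oxygen bound to an sp3 (X4) carbon — an aliphatic alcohol.
The molecule carries a hydroxyl group (-OH), whose atoms satisfy every constraint of the query, so the pattern matches.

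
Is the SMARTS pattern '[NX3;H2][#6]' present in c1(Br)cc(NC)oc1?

The pattern [NX3;H2][#6] describes a trivalent nitrogen with two H attached to carbon — a primary amine.
The closest candidate here is an N-methylamino group (-NHCH3), but the nitrogen bears two carbons and only one H (H1), not H2. No other fragment satisfies the full query, so there is no match.

No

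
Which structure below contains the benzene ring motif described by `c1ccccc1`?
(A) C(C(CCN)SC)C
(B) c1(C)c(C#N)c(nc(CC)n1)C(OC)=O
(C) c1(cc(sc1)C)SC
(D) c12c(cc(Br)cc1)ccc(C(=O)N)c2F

D

c1ccccc1 describes six aromatic carbons in a ring (a benzene ring).
(A) has a methyl group (-CH3) but no six-membered all-carbon aromatic ring is present.
(B) has a methyl group (-CH3) but no six-membered all-carbon aromatic ring is present.
(C) has a methyl group (-CH3) but no six-membered all-carbon aromatic ring is present.
(D) contains the required atom environment, so the pattern matches.
So the answer is (D).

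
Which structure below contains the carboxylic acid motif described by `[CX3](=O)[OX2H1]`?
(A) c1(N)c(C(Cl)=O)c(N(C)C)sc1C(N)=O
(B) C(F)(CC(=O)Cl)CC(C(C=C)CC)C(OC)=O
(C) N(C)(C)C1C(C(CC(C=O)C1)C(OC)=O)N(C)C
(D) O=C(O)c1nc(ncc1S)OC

D

[CX3](=O)[OX2H1] describes an sp2 carbon double-bonded to O and single-bonded to an -OH oxygen (a carboxylic acid).
(A) has a primary amide (-C(=O)NH2) but the carbonyl is bonded to N, not to an -OH oxygen.
(B) has a methyl-ester group (-C(=O)OCH3) but the singly-bonded O has no H (OX2H0, not OX2H1).
(C) has a methyl-ester group (-C(=O)OCH3) but the singly-bonded O has no H (OX2H0, not OX2H1).
(D) contains a carboxylic acid group (-C(=O)OH), which satisfies every atom and bond constraint.
So the answer is (D).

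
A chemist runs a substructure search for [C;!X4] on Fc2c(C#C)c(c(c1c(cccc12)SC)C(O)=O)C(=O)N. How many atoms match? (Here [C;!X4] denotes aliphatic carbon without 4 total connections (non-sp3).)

The query [C;!X4] means: aliphatic carbon that does not have four total connections.
Check the 21 heavy atoms by environment: 10× c (aromatic, X3) → no; 1× S (X2) → no; 1× C (X4) → no; 2× C (X2) → match; 2× C (X3) → match; 2× O (X1) → no; 1× N (X3) → no; 1× F (X1) → no; 1× O (X2) → no.
Summing the matching environments: 2 + 2 = 4 matching atoms.

4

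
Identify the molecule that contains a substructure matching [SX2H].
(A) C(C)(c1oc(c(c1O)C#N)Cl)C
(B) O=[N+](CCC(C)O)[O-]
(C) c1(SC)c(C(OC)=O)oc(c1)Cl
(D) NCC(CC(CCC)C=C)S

D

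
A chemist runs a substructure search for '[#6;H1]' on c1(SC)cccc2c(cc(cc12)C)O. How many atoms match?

Check the 14 heavy atoms by environment: 5× c (aromatic, H0) → no; 5× c (aromatic, H1) → match; 1× S (H0) → no; 2× C (H3) → no; 1× O (H1) → no.
That gives 5 matching atoms.

5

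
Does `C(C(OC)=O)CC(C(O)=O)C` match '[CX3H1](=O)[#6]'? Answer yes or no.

No

The pattern [CX3H1](=O)[#6] describes an sp2 carbon with one H, double-bonded to O and single-bonded to carbon — an aldehyde.
The closest candidate here is a methyl-ester group (-C(=O)OCH3), but the carbonyl carbon has H0, not H1. No other fragment satisfies the full query, so there is no match.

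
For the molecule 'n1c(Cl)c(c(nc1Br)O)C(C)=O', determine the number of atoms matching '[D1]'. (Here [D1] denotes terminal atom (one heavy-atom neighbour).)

5

Check the 12 heavy atoms by environment: 2× n (aromatic, D2) → no; 4× c (aromatic, D3) → no; 1× C (D3) → no; 2× O (D1) → match; 1× C (D1) → match; 1× Br (D1) → match; 1× Cl (D1) → match.
Summing the matching environments: 2 + 1 + 1 + 1 = 5 matching atoms.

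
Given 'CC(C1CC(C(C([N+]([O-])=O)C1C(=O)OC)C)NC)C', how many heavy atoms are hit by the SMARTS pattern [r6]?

6

Check the 19 heavy atoms by environment: 6× C (in 6-ring) → match; 7× C (acyclic) → no; 1× N (charge +1, acyclic) → no; 1× O (charge -1, acyclic) → no; 3× O (acyclic) → no; 1× N (acyclic) → no.
That gives 6 matching atoms.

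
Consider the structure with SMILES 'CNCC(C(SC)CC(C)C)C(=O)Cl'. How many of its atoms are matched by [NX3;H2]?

0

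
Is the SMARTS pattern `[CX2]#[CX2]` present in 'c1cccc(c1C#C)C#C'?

The pattern [CX2]#[CX2] describes a carbon-carbon triple bond — an alkyne.
The molecule carries an ethynyl group (-C#CH), whose atoms satisfy every constraint of the query, so the pattern matches.

Yes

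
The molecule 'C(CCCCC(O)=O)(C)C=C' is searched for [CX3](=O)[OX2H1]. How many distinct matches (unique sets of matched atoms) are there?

1

[CX3](=O)[OX2H1] is the SMARTS for a carboxylic acid: an sp2 carbon double-bonded to O and single-bonded to an -OH oxygen.
Exactly one fragment in the molecule meets all constraints, giving 1 match.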